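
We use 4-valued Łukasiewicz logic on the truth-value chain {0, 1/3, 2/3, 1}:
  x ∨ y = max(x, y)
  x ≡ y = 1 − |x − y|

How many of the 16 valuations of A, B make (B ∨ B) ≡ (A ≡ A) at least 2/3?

8

A = 0, B = 0 ↦ 0  <
A = 0, B = 1/3 ↦ 1/3  <
A = 0, B = 2/3 ↦ 2/3  ≥
A = 0, B = 1 ↦ 1  ≥
A = 1/3, B = 0 ↦ 0  <
A = 1/3, B = 1/3 ↦ 1/3  <
A = 1/3, B = 2/3 ↦ 2/3  ≥
A = 1/3, B = 1 ↦ 1  ≥
A = 2/3, B = 0 ↦ 0  <
A = 2/3, B = 1/3 ↦ 1/3  <
A = 2/3, B = 2/3 ↦ 2/3  ≥
A = 2/3, B = 1 ↦ 1  ≥
A = 1, B = 0 ↦ 0  <
A = 1, B = 1/3 ↦ 1/3  <
A = 1, B = 2/3 ↦ 2/3  ≥
A = 1, B = 1 ↦ 1  ≥
So 8 of the 16 assignments meet the threshold.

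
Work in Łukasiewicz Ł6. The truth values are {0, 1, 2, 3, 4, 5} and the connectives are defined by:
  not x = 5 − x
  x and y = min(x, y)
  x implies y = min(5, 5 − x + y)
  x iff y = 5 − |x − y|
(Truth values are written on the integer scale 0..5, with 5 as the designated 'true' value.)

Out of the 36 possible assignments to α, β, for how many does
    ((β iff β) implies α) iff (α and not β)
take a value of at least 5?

21

value 5: 21 assignments (counts)
value 4: 5 assignments
value 3: 4 assignments
value 2: 3 assignments
value 1: 2 assignments
value 0: 1 assignment
So 21 of the 36 assignments meet the threshold.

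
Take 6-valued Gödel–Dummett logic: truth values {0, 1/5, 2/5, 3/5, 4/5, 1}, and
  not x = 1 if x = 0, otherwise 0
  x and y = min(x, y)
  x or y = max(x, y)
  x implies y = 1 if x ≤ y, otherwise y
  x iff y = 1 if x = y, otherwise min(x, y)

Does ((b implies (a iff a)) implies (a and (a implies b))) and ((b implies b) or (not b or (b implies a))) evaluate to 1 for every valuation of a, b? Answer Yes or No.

No

Counterexample: take a = 0, b = 0.
a iff a = 0 iff 0 = 1
b implies (a iff a) = 0 implies 1 = 1
a implies b = 0 implies 0 = 1
a and (a implies b) = 0 and 1 = 0
(b implies (a iff a)) implies (a and (a implies b)) = 1 implies 0 = 0
b implies b = 0 implies 0 = 1
not b = not 0 = 1
b implies a = 0 implies 0 = 1
not b or (b implies a) = 1 or 1 = 1
(b implies b) or (not b or (b implies a)) = 1 or 1 = 1
((b implies (a iff a)) implies (a and (a implies b))) and ((b implies b) or (not b or (b implies a))) = 0 and 1 = 0
This gives 0 ≠ 1.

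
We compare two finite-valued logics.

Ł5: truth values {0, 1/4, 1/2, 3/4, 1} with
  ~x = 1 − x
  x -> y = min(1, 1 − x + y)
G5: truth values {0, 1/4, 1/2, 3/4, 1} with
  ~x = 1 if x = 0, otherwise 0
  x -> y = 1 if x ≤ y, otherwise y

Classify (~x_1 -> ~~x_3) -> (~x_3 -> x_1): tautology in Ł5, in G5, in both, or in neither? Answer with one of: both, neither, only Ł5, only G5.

only Ł5

In Ł5: every assignment gives 1 — tautology.
In G5: at x_1 = 1/4, x_3 = 0 the value is 1/4 — not a tautology.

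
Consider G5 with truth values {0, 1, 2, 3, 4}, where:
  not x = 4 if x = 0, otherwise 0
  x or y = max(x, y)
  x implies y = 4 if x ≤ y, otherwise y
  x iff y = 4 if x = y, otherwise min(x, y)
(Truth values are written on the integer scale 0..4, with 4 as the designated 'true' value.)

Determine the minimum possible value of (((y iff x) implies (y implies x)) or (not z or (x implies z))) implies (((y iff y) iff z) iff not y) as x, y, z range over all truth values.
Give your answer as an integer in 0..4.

Take x = 0, y = 0, z = 0:
y iff x = 0 iff 0 = 4
y implies x = 0 implies 0 = 4
(y iff x) implies (y implies x) = 4 implies 4 = 4
not z = not 0 = 4
x implies z = 0 implies 0 = 4
not z or (x implies z) = 4 or 4 = 4
((y iff x) implies (y implies x)) or (not z or (x implies z)) = 4 or 4 = 4
y iff y = 0 iff 0 = 4
(y iff y) iff z = 4 iff 0 = 0
not y = not 0 = 4
((y iff y) iff z) iff not y = 0 iff 4 = 0
(((y iff x) implies (y implies x)) or (not z or (x implies z))) implies (((y iff y) iff z) iff not y) = 4 implies 0 = 0
No assignment yields a value below 0, so this is the minimum.

0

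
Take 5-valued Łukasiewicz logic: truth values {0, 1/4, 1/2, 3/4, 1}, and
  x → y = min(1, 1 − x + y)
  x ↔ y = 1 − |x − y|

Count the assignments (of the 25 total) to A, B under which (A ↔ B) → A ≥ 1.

value 1: 13 assignments (counts)
value 3/4: 5 assignments
value 1/2: 4 assignments
value 1/4: 2 assignments
value 0: 1 assignment
So 13 of the 25 assignments meet the threshold.

13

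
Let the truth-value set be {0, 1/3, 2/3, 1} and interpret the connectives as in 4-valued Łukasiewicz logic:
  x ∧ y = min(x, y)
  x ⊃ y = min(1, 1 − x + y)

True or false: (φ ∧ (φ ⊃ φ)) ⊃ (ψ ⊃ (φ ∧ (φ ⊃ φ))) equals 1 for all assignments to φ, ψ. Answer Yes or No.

φ = 0, ψ = 0 ↦ 1
φ = 0, ψ = 1/3 ↦ 1
φ = 0, ψ = 2/3 ↦ 1
φ = 0, ψ = 1 ↦ 1
φ = 1/3, ψ = 0 ↦ 1
φ = 1/3, ψ = 1/3 ↦ 1
φ = 1/3, ψ = 2/3 ↦ 1
φ = 1/3, ψ = 1 ↦ 1
φ = 2/3, ψ = 0 ↦ 1
φ = 2/3, ψ = 1/3 ↦ 1
φ = 2/3, ψ = 2/3 ↦ 1
φ = 2/3, ψ = 1 ↦ 1
φ = 1, ψ = 0 ↦ 1
φ = 1, ψ = 1/3 ↦ 1
φ = 1, ψ = 2/3 ↦ 1
φ = 1, ψ = 1 ↦ 1
Every assignment gives a value ≥ 1.

Yes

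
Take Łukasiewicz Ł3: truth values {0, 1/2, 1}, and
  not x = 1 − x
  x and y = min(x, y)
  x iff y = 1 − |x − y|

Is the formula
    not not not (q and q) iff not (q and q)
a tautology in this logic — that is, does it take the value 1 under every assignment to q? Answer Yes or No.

q = 0 ↦ 1
q = 1/2 ↦ 1
q = 1 ↦ 1
Every assignment gives a value ≥ 1.

Yes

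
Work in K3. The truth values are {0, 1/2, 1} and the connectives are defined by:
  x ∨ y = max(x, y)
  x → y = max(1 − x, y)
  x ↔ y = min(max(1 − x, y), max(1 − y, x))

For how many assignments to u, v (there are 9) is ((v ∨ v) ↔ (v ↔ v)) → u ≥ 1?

5

u = 0, v = 0 ↦ 1  ≥
u = 0, v = 1/2 ↦ 1/2  <
u = 0, v = 1 ↦ 0  <
u = 1/2, v = 0 ↦ 1  ≥
u = 1/2, v = 1/2 ↦ 1/2  <
u = 1/2, v = 1 ↦ 1/2  <
u = 1, v = 0 ↦ 1  ≥
u = 1, v = 1/2 ↦ 1  ≥
u = 1, v = 1 ↦ 1  ≥
So 5 of the 9 assignments meet the threshold.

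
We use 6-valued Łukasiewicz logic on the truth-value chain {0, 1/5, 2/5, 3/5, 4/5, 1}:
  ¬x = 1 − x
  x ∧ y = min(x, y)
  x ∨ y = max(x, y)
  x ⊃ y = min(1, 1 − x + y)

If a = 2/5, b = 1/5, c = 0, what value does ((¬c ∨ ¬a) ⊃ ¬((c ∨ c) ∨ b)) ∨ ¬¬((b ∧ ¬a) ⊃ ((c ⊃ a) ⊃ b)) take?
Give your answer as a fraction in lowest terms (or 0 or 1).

¬c = ¬0 = 1
¬a = ¬2/5 = 3/5
¬c ∨ ¬a = 1 ∨ 3/5 = 1
c ∨ c = 0 ∨ 0 = 0
(c ∨ c) ∨ b = 0 ∨ 1/5 = 1/5
¬((c ∨ c) ∨ b) = ¬1/5 = 4/5
(¬c ∨ ¬a) ⊃ ¬((c ∨ c) ∨ b) = 1 ⊃ 4/5 = 4/5
¬a = ¬2/5 = 3/5
b ∧ ¬a = 1/5 ∧ 3/5 = 1/5
c ⊃ a = 0 ⊃ 2/5 = 1
(c ⊃ a) ⊃ b = 1 ⊃ 1/5 = 1/5
(b ∧ ¬a) ⊃ ((c ⊃ a) ⊃ b) = 1/5 ⊃ 1/5 = 1
¬((b ∧ ¬a) ⊃ ((c ⊃ a) ⊃ b)) = ¬1 = 0
¬¬((b ∧ ¬a) ⊃ ((c ⊃ a) ⊃ b)) = ¬0 = 1
((¬c ∨ ¬a) ⊃ ¬((c ∨ c) ∨ b)) ∨ ¬¬((b ∧ ¬a) ⊃ ((c ⊃ a) ⊃ b)) = 4/5 ∨ 1 = 1

1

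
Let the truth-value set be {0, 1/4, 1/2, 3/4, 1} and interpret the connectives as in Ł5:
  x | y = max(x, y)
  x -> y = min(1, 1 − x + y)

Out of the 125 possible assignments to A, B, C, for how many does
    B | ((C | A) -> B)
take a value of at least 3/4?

value 1: 55 assignments (counts)
value 3/4: 24 assignments (counts)
value 1/2: 21 assignments
value 1/4: 16 assignments
value 0: 9 assignments
So 79 of the 125 assignments meet the threshold.

79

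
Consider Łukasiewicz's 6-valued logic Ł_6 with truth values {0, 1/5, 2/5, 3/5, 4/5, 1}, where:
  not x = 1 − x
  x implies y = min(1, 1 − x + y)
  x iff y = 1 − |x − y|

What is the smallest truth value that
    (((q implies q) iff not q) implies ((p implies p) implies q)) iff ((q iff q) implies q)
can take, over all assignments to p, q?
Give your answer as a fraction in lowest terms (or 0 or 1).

Take p = 0, q = 2/5:
q implies q = 2/5 implies 2/5 = 1
not q = not 2/5 = 3/5
(q implies q) iff not q = 1 iff 3/5 = 3/5
p implies p = 0 implies 0 = 1
(p implies p) implies q = 1 implies 2/5 = 2/5
((q implies q) iff not q) implies ((p implies p) implies q) = 3/5 implies 2/5 = 4/5
q iff q = 2/5 iff 2/5 = 1
(q iff q) implies q = 1 implies 2/5 = 2/5
(((q implies q) iff not q) implies ((p implies p) implies q)) iff ((q iff q) implies q) = 4/5 iff 2/5 = 3/5
No assignment yields a value below 3/5, so this is the minimum.

3/5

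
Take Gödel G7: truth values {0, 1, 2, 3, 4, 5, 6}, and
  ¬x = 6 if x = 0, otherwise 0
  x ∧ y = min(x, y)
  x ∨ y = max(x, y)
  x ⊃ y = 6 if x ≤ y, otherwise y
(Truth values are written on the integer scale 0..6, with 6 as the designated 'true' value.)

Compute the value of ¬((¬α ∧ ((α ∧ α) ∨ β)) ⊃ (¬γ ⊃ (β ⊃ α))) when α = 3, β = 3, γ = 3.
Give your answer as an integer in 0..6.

¬α = ¬3 = 0
α ∧ α = 3 ∧ 3 = 3
(α ∧ α) ∨ β = 3 ∨ 3 = 3
¬α ∧ ((α ∧ α) ∨ β) = 0 ∧ 3 = 0
¬γ = ¬3 = 0
β ⊃ α = 3 ⊃ 3 = 6
¬γ ⊃ (β ⊃ α) = 0 ⊃ 6 = 6
(¬α ∧ ((α ∧ α) ∨ β)) ⊃ (¬γ ⊃ (β ⊃ α)) = 0 ⊃ 6 = 6
¬((¬α ∧ ((α ∧ α) ∨ β)) ⊃ (¬γ ⊃ (β ⊃ α))) = ¬6 = 0

0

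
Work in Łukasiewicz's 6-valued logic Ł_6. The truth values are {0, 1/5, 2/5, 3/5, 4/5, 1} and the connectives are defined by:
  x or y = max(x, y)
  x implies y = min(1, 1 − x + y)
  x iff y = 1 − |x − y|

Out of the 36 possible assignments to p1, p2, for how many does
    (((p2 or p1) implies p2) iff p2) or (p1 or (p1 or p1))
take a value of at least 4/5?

20

value 1: 11 assignments (counts)
value 4/5: 9 assignments (counts)
value 3/5: 7 assignments
value 2/5: 5 assignments
value 1/5: 3 assignments
value 0: 1 assignment
So 20 of the 36 assignments meet the threshold.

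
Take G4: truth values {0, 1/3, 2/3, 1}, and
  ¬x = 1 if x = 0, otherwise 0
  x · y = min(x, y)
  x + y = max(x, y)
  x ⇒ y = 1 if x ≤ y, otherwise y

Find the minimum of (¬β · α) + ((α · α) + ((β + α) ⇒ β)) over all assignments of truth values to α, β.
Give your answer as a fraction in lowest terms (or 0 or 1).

1/3

Take α = 1/3, β = 0:
¬β = ¬0 = 1
¬β · α = 1 · 1/3 = 1/3
α · α = 1/3 · 1/3 = 1/3
β + α = 0 + 1/3 = 1/3
(β + α) ⇒ β = 1/3 ⇒ 0 = 0
(α · α) + ((β + α) ⇒ β) = 1/3 + 0 = 1/3
(¬β · α) + ((α · α) + ((β + α) ⇒ β)) = 1/3 + 1/3 = 1/3
No assignment yields a value below 1/3, so this is the minimum.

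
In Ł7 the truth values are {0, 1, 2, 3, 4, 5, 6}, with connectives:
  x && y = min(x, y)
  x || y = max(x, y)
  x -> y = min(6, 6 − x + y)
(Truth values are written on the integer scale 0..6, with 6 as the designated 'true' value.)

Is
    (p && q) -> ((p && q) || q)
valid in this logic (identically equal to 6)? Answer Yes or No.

At p = 1, q = 3, for instance:
p && q = 1 && 3 = 1
(p && q) || q = 1 || 3 = 3
(p && q) -> ((p && q) || q) = 1 -> 3 = 6
and checking the remaining 48 assignments likewise gives ≥ 6 in every case.

Yes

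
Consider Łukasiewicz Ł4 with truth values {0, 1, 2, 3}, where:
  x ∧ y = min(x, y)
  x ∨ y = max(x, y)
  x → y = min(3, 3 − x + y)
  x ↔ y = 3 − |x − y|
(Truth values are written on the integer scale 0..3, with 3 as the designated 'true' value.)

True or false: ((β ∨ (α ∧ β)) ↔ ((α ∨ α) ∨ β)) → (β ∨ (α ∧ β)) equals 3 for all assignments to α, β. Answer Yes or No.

Counterexample: take α = 0, β = 0.
α ∧ β = 0 ∧ 0 = 0
β ∨ (α ∧ β) = 0 ∨ 0 = 0
α ∨ α = 0 ∨ 0 = 0
(α ∨ α) ∨ β = 0 ∨ 0 = 0
(β ∨ (α ∧ β)) ↔ ((α ∨ α) ∨ β) = 0 ↔ 0 = 3
α ∧ β = 0 ∧ 0 = 0
β ∨ (α ∧ β) = 0 ∨ 0 = 0
((β ∨ (α ∧ β)) ↔ ((α ∨ α) ∨ β)) → (β ∨ (α ∧ β)) = 3 → 0 = 0
This gives 0 ≠ 3.

No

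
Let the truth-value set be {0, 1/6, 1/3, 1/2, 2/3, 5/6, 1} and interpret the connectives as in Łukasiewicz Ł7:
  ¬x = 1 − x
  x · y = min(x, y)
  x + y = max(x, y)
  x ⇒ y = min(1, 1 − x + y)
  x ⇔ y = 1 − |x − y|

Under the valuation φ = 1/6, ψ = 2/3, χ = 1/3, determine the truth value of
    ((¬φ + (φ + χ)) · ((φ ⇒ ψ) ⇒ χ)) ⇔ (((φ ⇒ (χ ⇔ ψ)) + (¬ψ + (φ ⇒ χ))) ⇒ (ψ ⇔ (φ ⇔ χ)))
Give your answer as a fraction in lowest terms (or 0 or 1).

¬φ = ¬1/6 = 5/6
φ + χ = 1/6 + 1/3 = 1/3
¬φ + (φ + χ) = 5/6 + 1/3 = 5/6
φ ⇒ ψ = 1/6 ⇒ 2/3 = 1
(φ ⇒ ψ) ⇒ χ = 1 ⇒ 1/3 = 1/3
(¬φ + (φ + χ)) · ((φ ⇒ ψ) ⇒ χ) = 5/6 · 1/3 = 1/3
χ ⇔ ψ = 1/3 ⇔ 2/3 = 2/3
φ ⇒ (χ ⇔ ψ) = 1/6 ⇒ 2/3 = 1
¬ψ = ¬2/3 = 1/3
φ ⇒ χ = 1/6 ⇒ 1/3 = 1
¬ψ + (φ ⇒ χ) = 1/3 + 1 = 1
(φ ⇒ (χ ⇔ ψ)) + (¬ψ + (φ ⇒ χ)) = 1 + 1 = 1
φ ⇔ χ = 1/6 ⇔ 1/3 = 5/6
ψ ⇔ (φ ⇔ χ) = 2/3 ⇔ 5/6 = 5/6
((φ ⇒ (χ ⇔ ψ)) + (¬ψ + (φ ⇒ χ))) ⇒ (ψ ⇔ (φ ⇔ χ)) = 1 ⇒ 5/6 = 5/6
((¬φ + (φ + χ)) · ((φ ⇒ ψ) ⇒ χ)) ⇔ (((φ ⇒ (χ ⇔ ψ)) + (¬ψ + (φ ⇒ χ))) ⇒ (ψ ⇔ (φ ⇔ χ))) = 1/3 ⇔ 5/6 = 1/2

1/2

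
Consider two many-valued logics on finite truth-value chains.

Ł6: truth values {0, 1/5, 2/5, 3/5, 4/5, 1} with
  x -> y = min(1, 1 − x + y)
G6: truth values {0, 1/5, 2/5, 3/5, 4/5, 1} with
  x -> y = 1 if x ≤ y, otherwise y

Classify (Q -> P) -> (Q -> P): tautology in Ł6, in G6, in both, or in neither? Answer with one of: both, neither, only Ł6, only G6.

In Ł6: every assignment gives 1 — tautology.
In G6: every assignment gives 1 — tautology.

both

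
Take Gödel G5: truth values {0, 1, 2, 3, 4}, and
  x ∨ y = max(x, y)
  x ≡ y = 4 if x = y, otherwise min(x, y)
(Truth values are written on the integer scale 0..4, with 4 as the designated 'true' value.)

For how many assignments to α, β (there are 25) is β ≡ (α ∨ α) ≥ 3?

7

value 4: 5 assignments (counts)
value 3: 2 assignments (counts)
value 2: 4 assignments
value 1: 6 assignments
value 0: 8 assignments
So 7 of the 25 assignments meet the threshold.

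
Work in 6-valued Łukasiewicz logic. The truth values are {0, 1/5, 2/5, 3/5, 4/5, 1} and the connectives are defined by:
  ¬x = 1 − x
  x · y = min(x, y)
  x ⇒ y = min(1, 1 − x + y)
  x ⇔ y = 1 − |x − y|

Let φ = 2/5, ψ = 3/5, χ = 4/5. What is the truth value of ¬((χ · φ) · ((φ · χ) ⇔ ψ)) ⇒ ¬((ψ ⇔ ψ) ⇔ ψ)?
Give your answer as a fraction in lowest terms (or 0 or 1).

4/5

χ · φ = 4/5 · 2/5 = 2/5
φ · χ = 2/5 · 4/5 = 2/5
(φ · χ) ⇔ ψ = 2/5 ⇔ 3/5 = 4/5
(χ · φ) · ((φ · χ) ⇔ ψ) = 2/5 · 4/5 = 2/5
¬((χ · φ) · ((φ · χ) ⇔ ψ)) = ¬2/5 = 3/5
ψ ⇔ ψ = 3/5 ⇔ 3/5 = 1
(ψ ⇔ ψ) ⇔ ψ = 1 ⇔ 3/5 = 3/5
¬((ψ ⇔ ψ) ⇔ ψ) = ¬3/5 = 2/5
¬((χ · φ) · ((φ · χ) ⇔ ψ)) ⇒ ¬((ψ ⇔ ψ) ⇔ ψ) = 3/5 ⇒ 2/5 = 4/5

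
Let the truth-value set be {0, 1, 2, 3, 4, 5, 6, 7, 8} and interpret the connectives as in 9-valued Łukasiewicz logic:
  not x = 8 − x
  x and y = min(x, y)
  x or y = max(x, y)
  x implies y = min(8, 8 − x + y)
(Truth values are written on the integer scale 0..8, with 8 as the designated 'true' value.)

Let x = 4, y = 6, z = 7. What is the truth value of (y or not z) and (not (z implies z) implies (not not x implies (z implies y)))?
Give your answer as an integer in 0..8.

not z = not 7 = 1
y or not z = 6 or 1 = 6
z implies z = 7 implies 7 = 8
not (z implies z) = not 8 = 0
not x = not 4 = 4
not not x = not 4 = 4
z implies y = 7 implies 6 = 7
not not x implies (z implies y) = 4 implies 7 = 8
not (z implies z) implies (not not x implies (z implies y)) = 0 implies 8 = 8
(y or not z) and (not (z implies z) implies (not not x implies (z implies y))) = 6 and 8 = 6

6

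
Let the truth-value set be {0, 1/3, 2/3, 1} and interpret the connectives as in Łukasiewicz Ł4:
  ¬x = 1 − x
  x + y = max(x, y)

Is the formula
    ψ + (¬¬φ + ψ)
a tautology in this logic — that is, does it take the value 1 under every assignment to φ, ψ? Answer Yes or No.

Counterexample: take φ = 0, ψ = 0.
¬φ = ¬0 = 1
¬¬φ = ¬1 = 0
¬¬φ + ψ = 0 + 0 = 0
ψ + (¬¬φ + ψ) = 0 + 0 = 0
This gives 0 ≠ 1.

No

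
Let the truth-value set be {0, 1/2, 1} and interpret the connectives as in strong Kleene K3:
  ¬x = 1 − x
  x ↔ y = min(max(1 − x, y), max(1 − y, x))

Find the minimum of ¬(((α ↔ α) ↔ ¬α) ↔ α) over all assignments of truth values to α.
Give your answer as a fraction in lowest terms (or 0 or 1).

1/2

Take α = 1/2:
α ↔ α = 1/2 ↔ 1/2 = 1/2
¬α = ¬1/2 = 1/2
(α ↔ α) ↔ ¬α = 1/2 ↔ 1/2 = 1/2
((α ↔ α) ↔ ¬α) ↔ α = 1/2 ↔ 1/2 = 1/2
¬(((α ↔ α) ↔ ¬α) ↔ α) = ¬1/2 = 1/2
No assignment yields a value below 1/2, so this is the minimum.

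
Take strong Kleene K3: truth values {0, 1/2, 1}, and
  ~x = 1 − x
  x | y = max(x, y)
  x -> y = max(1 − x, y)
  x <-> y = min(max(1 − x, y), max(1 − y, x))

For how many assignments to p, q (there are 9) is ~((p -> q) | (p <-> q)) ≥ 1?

1

p = 0, q = 0 ↦ 0  <
p = 0, q = 1/2 ↦ 0  <
p = 0, q = 1 ↦ 0  <
p = 1/2, q = 0 ↦ 1/2  <
p = 1/2, q = 1/2 ↦ 1/2  <
p = 1/2, q = 1 ↦ 0  <
p = 1, q = 0 ↦ 1  ≥
p = 1, q = 1/2 ↦ 1/2  <
p = 1, q = 1 ↦ 0  <
So 1 of the 9 assignments meets the threshold.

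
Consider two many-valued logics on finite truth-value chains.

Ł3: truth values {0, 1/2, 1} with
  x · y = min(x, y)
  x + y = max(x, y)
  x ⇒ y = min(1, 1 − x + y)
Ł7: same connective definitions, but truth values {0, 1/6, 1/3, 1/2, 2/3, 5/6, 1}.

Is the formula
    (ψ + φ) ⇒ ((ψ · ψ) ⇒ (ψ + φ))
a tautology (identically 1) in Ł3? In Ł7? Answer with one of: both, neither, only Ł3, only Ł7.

In Ł3: every assignment gives 1 — tautology.
In Ł7: every assignment gives 1 — tautology.

both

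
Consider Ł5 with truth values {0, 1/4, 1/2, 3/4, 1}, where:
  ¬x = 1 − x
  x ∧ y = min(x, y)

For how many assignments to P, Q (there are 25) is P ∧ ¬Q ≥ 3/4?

value 1: 1 assignment (counts)
value 3/4: 3 assignments (counts)
value 1/2: 5 assignments
value 1/4: 7 assignments
value 0: 9 assignments
So 4 of the 25 assignments meet the threshold.

4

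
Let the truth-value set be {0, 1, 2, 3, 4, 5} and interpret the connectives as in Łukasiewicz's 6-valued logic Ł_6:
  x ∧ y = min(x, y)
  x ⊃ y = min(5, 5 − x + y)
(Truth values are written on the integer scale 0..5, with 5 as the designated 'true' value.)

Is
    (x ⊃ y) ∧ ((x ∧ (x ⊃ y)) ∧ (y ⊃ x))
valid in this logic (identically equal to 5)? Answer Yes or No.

Counterexample: take x = 0, y = 0.
x ⊃ y = 0 ⊃ 0 = 5
x ⊃ y = 0 ⊃ 0 = 5
x ∧ (x ⊃ y) = 0 ∧ 5 = 0
y ⊃ x = 0 ⊃ 0 = 5
(x ∧ (x ⊃ y)) ∧ (y ⊃ x) = 0 ∧ 5 = 0
(x ⊃ y) ∧ ((x ∧ (x ⊃ y)) ∧ (y ⊃ x)) = 5 ∧ 0 = 0
This gives 0 ≠ 5.

No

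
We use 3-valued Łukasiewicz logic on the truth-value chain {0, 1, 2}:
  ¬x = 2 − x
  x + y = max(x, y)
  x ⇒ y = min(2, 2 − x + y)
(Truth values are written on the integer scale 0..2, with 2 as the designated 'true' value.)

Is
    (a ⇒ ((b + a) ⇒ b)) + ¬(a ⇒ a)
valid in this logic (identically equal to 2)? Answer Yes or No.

Counterexample: take a = 2, b = 0.
b + a = 0 + 2 = 2
(b + a) ⇒ b = 2 ⇒ 0 = 0
a ⇒ ((b + a) ⇒ b) = 2 ⇒ 0 = 0
a ⇒ a = 2 ⇒ 2 = 2
¬(a ⇒ a) = ¬2 = 0
(a ⇒ ((b + a) ⇒ b)) + ¬(a ⇒ a) = 0 + 0 = 0
This gives 0 ≠ 2.

No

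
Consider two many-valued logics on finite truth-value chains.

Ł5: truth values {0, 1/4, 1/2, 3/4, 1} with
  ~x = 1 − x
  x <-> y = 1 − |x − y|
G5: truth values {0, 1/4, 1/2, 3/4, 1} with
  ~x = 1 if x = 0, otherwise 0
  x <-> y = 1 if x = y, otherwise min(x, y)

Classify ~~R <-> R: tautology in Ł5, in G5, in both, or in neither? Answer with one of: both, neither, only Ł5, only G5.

In Ł5: every assignment gives 1 — tautology.
In G5: at R = 1/4 the value is 1/4 — not a tautology.

only Ł5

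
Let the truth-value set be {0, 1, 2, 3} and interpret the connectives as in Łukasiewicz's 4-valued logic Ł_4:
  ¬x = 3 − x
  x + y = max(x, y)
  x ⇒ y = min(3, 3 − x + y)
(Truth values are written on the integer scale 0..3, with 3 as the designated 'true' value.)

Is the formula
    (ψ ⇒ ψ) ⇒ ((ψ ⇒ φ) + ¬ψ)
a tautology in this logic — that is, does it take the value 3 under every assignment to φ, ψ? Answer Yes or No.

No

Counterexample: take φ = 0, ψ = 1.
ψ ⇒ ψ = 1 ⇒ 1 = 3
ψ ⇒ φ = 1 ⇒ 0 = 2
¬ψ = ¬1 = 2
(ψ ⇒ φ) + ¬ψ = 2 + 2 = 2
(ψ ⇒ ψ) ⇒ ((ψ ⇒ φ) + ¬ψ) = 3 ⇒ 2 = 2
This gives 2 ≠ 3.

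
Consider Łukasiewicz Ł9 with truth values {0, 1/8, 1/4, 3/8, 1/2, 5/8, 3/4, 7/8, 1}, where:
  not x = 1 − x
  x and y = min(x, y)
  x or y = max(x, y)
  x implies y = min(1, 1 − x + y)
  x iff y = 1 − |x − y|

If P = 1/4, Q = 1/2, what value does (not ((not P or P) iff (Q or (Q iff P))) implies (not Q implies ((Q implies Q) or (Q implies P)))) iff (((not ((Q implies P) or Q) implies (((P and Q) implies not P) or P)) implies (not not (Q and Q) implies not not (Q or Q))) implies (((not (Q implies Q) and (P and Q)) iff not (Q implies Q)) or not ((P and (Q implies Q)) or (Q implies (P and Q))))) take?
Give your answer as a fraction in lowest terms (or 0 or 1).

1

not P = not 1/4 = 3/4
not P or P = 3/4 or 1/4 = 3/4
Q iff P = 1/2 iff 1/4 = 3/4
Q or (Q iff P) = 1/2 or 3/4 = 3/4
(not P or P) iff (Q or (Q iff P)) = 3/4 iff 3/4 = 1
not ((not P or P) iff (Q or (Q iff P))) = not 1 = 0
not Q = not 1/2 = 1/2
Q implies Q = 1/2 implies 1/2 = 1
Q implies P = 1/2 implies 1/4 = 3/4
(Q implies Q) or (Q implies P) = 1 or 3/4 = 1
not Q implies ((Q implies Q) or (Q implies P)) = 1/2 implies 1 = 1
not ((not P or P) iff (Q or (Q iff P))) implies (not Q implies ((Q implies Q) or (Q implies P))) = 0 implies 1 = 1
Q implies P = 1/2 implies 1/4 = 3/4
(Q implies P) or Q = 3/4 or 1/2 = 3/4
not ((Q implies P) or Q) = not 3/4 = 1/4
P and Q = 1/4 and 1/2 = 1/4
not P = not 1/4 = 3/4
(P and Q) implies not P = 1/4 implies 3/4 = 1
((P and Q) implies not P) or P = 1 or 1/4 = 1
not ((Q implies P) or Q) implies (((P and Q) implies not P) or P) = 1/4 implies 1 = 1
Q and Q = 1/2 and 1/2 = 1/2
not (Q and Q) = not 1/2 = 1/2
not not (Q and Q) = not 1/2 = 1/2
Q or Q = 1/2 or 1/2 = 1/2
not (Q or Q) = not 1/2 = 1/2
not not (Q or Q) = not 1/2 = 1/2
not not (Q and Q) implies not not (Q or Q) = 1/2 implies 1/2 = 1
(not ((Q implies P) or Q) implies (((P and Q) implies not P) or P)) implies (not not (Q and Q) implies not not (Q or Q)) = 1 implies 1 = 1
Q implies Q = 1/2 implies 1/2 = 1
not (Q implies Q) = not 1 = 0
P and Q = 1/4 and 1/2 = 1/4
not (Q implies Q) and (P and Q) = 0 and 1/4 = 0
Q implies Q = 1/2 implies 1/2 = 1
not (Q implies Q) = not 1 = 0
(not (Q implies Q) and (P and Q)) iff not (Q implies Q) = 0 iff 0 = 1
Q implies Q = 1/2 implies 1/2 = 1
P and (Q implies Q) = 1/4 and 1 = 1/4
P and Q = 1/4 and 1/2 = 1/4
Q implies (P and Q) = 1/2 implies 1/4 = 3/4
(P and (Q implies Q)) or (Q implies (P and Q)) = 1/4 or 3/4 = 3/4
not ((P and (Q implies Q)) or (Q implies (P and Q))) = not 3/4 = 1/4
((not (Q implies Q) and (P and Q)) iff not (Q implies Q)) or not ((P and (Q implies Q)) or (Q implies (P and Q))) = 1 or 1/4 = 1
((not ((Q implies P) or Q) implies (((P and Q) implies not P) or P)) implies (not not (Q and Q) implies not not (Q or Q))) implies (((not (Q implies Q) and (P and Q)) iff not (Q implies Q)) or not ((P and (Q implies Q)) or (Q implies (P and Q)))) = 1 implies 1 = 1
(not ((not P or P) iff (Q or (Q iff P))) implies (not Q implies ((Q implies Q) or (Q implies P)))) iff (((not ((Q implies P) or Q) implies (((P and Q) implies not P) or P)) implies (not not (Q and Q) implies not not (Q or Q))) implies (((not (Q implies Q) and (P and Q)) iff not (Q implies Q)) or not ((P and (Q implies Q)) or (Q implies (P and Q))))) = 1 iff 1 = 1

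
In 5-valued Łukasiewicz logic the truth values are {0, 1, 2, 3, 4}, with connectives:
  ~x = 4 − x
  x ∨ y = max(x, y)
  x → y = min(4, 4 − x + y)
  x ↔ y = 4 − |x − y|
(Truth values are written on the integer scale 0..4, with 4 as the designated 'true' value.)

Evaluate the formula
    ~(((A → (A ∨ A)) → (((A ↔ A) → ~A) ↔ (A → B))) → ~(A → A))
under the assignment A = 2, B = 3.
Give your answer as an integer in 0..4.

2

A ∨ A = 2 ∨ 2 = 2
A → (A ∨ A) = 2 → 2 = 4
A ↔ A = 2 ↔ 2 = 4
~A = ~2 = 2
(A ↔ A) → ~A = 4 → 2 = 2
A → B = 2 → 3 = 4
((A ↔ A) → ~A) ↔ (A → B) = 2 ↔ 4 = 2
(A → (A ∨ A)) → (((A ↔ A) → ~A) ↔ (A → B)) = 4 → 2 = 2
A → A = 2 → 2 = 4
~(A → A) = ~4 = 0
((A → (A ∨ A)) → (((A ↔ A) → ~A) ↔ (A → B))) → ~(A → A) = 2 → 0 = 2
~(((A → (A ∨ A)) → (((A ↔ A) → ~A) ↔ (A → B))) → ~(A → A)) = ~2 = 2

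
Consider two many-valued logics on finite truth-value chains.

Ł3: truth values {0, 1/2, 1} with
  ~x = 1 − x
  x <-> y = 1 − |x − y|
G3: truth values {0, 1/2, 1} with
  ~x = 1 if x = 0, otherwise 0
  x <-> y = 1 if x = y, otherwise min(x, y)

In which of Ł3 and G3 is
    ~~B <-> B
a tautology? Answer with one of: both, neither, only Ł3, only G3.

In Ł3: every assignment gives 1 — tautology.
In G3: at B = 1/2 the value is 1/2 — not a tautology.

only Ł3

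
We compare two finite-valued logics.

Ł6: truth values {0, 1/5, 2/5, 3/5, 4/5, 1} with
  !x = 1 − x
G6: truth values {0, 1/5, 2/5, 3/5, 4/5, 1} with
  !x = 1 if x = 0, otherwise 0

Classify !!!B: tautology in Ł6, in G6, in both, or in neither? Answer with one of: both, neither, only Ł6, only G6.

In Ł6: at B = 1/5 the value is 4/5 — not a tautology.
In G6: at B = 1/5 the value is 0 — not a tautology.

neither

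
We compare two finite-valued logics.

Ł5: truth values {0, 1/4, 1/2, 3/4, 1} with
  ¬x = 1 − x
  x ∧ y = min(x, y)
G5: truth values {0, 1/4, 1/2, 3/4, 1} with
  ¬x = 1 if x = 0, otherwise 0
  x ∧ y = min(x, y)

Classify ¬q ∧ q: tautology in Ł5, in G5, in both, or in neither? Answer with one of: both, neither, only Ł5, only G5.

neither

In Ł5: at q = 0 the value is 0 — not a tautology.
In G5: at q = 0 the value is 0 — not a tautology.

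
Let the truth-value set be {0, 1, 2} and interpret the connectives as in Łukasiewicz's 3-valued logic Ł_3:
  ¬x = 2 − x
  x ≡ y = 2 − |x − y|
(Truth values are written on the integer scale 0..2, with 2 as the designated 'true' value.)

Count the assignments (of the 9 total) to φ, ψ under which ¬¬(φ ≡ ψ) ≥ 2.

3

φ = 0, ψ = 0 ↦ 2  ≥
φ = 0, ψ = 1 ↦ 1  <
φ = 0, ψ = 2 ↦ 0  <
φ = 1, ψ = 0 ↦ 1  <
φ = 1, ψ = 1 ↦ 2  ≥
φ = 1, ψ = 2 ↦ 1  <
φ = 2, ψ = 0 ↦ 0  <
φ = 2, ψ = 1 ↦ 1  <
φ = 2, ψ = 2 ↦ 2  ≥
So 3 of the 9 assignments meet the threshold.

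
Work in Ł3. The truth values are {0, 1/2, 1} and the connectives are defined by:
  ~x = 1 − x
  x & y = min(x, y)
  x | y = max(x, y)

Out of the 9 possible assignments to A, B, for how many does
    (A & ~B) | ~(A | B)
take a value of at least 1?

2

A = 0, B = 0 ↦ 1  ≥
A = 0, B = 1/2 ↦ 1/2  <
A = 0, B = 1 ↦ 0  <
A = 1/2, B = 0 ↦ 1/2  <
A = 1/2, B = 1/2 ↦ 1/2  <
A = 1/2, B = 1 ↦ 0  <
A = 1, B = 0 ↦ 1  ≥
A = 1, B = 1/2 ↦ 1/2  <
A = 1, B = 1 ↦ 0  <
So 2 of the 9 assignments meet the threshold.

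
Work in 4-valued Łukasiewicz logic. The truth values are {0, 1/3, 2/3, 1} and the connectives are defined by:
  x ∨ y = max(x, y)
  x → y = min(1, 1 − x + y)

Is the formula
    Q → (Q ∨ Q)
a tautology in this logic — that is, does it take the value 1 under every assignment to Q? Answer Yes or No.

Q = 0 ↦ 1
Q = 1/3 ↦ 1
Q = 2/3 ↦ 1
Q = 1 ↦ 1
Every assignment gives a value ≥ 1.

Yes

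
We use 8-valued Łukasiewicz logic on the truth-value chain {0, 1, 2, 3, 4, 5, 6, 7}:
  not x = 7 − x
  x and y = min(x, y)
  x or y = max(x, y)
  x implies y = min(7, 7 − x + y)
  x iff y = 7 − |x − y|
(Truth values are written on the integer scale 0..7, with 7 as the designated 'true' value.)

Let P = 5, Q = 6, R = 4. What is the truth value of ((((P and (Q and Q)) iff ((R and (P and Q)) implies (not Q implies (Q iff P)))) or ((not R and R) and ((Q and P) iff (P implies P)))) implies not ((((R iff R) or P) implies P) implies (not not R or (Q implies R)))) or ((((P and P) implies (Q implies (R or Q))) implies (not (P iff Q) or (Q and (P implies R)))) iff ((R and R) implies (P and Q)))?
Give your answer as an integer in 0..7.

Q and Q = 6 and 6 = 6
P and (Q and Q) = 5 and 6 = 5
P and Q = 5 and 6 = 5
R and (P and Q) = 4 and 5 = 4
not Q = not 6 = 1
Q iff P = 6 iff 5 = 6
not Q implies (Q iff P) = 1 implies 6 = 7
(R and (P and Q)) implies (not Q implies (Q iff P)) = 4 implies 7 = 7
(P and (Q and Q)) iff ((R and (P and Q)) implies (not Q implies (Q iff P))) = 5 iff 7 = 5
not R = not 4 = 3
not R and R = 3 and 4 = 3
Q and P = 6 and 5 = 5
P implies P = 5 implies 5 = 7
(Q and P) iff (P implies P) = 5 iff 7 = 5
(not R and R) and ((Q and P) iff (P implies P)) = 3 and 5 = 3
((P and (Q and Q)) iff ((R and (P and Q)) implies (not Q implies (Q iff P)))) or ((not R and R) and ((Q and P) iff (P implies P))) = 5 or 3 = 5
R iff R = 4 iff 4 = 7
(R iff R) or P = 7 or 5 = 7
((R iff R) or P) implies P = 7 implies 5 = 5
not R = not 4 = 3
not not R = not 3 = 4
Q implies R = 6 implies 4 = 5
not not R or (Q implies R) = 4 or 5 = 5
(((R iff R) or P) implies P) implies (not not R or (Q implies R)) = 5 implies 5 = 7
not ((((R iff R) or P) implies P) implies (not not R or (Q implies R))) = not 7 = 0
(((P and (Q and Q)) iff ((R and (P and Q)) implies (not Q implies (Q iff P)))) or ((not R and R) and ((Q and P) iff (P implies P)))) implies not ((((R iff R) or P) implies P) implies (not not R or (Q implies R))) = 5 implies 0 = 2
P and P = 5 and 5 = 5
R or Q = 4 or 6 = 6
Q implies (R or Q) = 6 implies 6 = 7
(P and P) implies (Q implies (R or Q)) = 5 implies 7 = 7
P iff Q = 5 iff 6 = 6
not (P iff Q) = not 6 = 1
P implies R = 5 implies 4 = 6
Q and (P implies R) = 6 and 6 = 6
not (P iff Q) or (Q and (P implies R)) = 1 or 6 = 6
((P and P) implies (Q implies (R or Q))) implies (not (P iff Q) or (Q and (P implies R))) = 7 implies 6 = 6
R and R = 4 and 4 = 4
P and Q = 5 and 6 = 5
(R and R) implies (P and Q) = 4 implies 5 = 7
(((P and P) implies (Q implies (R or Q))) implies (not (P iff Q) or (Q and (P implies R)))) iff ((R and R) implies (P and Q)) = 6 iff 7 = 6
((((P and (Q and Q)) iff ((R and (P and Q)) implies (not Q implies (Q iff P)))) or ((not R and R) and ((Q and P) iff (P implies P)))) implies not ((((R iff R) or P) implies P) implies (not not R or (Q implies R)))) or ((((P and P) implies (Q implies (R or Q))) implies (not (P iff Q) or (Q and (P implies R)))) iff ((R and R) implies (P and Q))) = 2 or 6 = 6

6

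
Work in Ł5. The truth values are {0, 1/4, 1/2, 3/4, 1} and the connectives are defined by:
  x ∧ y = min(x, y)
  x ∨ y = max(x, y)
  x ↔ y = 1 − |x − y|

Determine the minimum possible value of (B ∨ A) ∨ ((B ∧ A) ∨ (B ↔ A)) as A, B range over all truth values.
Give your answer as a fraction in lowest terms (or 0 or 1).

1/2

Take A = 0, B = 1/2:
B ∨ A = 1/2 ∨ 0 = 1/2
B ∧ A = 1/2 ∧ 0 = 0
B ↔ A = 1/2 ↔ 0 = 1/2
(B ∧ A) ∨ (B ↔ A) = 0 ∨ 1/2 = 1/2
(B ∨ A) ∨ ((B ∧ A) ∨ (B ↔ A)) = 1/2 ∨ 1/2 = 1/2
No assignment yields a value below 1/2, so this is the minimum.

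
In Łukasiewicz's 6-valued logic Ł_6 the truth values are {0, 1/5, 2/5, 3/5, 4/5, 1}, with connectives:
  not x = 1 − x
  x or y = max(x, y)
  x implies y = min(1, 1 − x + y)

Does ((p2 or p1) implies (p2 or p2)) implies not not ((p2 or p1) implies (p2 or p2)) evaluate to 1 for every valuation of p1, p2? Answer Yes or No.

At p1 = 4/5, p2 = 3/5, for instance:
p2 or p1 = 3/5 or 4/5 = 4/5
p2 or p2 = 3/5 or 3/5 = 3/5
(p2 or p1) implies (p2 or p2) = 4/5 implies 3/5 = 4/5
not ((p2 or p1) implies (p2 or p2)) = not 4/5 = 1/5
not not ((p2 or p1) implies (p2 or p2)) = not 1/5 = 4/5
((p2 or p1) implies (p2 or p2)) implies not not ((p2 or p1) implies (p2 or p2)) = 4/5 implies 4/5 = 1
and checking the remaining 35 assignments likewise gives ≥ 1 in every case.

Yes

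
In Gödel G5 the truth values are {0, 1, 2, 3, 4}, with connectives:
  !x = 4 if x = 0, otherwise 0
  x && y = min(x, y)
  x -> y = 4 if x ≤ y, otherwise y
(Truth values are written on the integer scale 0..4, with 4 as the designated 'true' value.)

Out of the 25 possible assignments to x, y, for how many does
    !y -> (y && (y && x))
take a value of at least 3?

value 4: 20 assignments (counts)
value 0: 5 assignments
So 20 of the 25 assignments meet the threshold.

20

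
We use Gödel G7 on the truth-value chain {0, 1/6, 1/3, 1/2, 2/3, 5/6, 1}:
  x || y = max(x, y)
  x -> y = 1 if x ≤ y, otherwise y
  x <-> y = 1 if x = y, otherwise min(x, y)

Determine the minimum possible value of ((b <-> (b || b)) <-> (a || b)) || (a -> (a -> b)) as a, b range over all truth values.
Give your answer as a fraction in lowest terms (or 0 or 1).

1/6

Take a = 1/6, b = 0:
b || b = 0 || 0 = 0
b <-> (b || b) = 0 <-> 0 = 1
a || b = 1/6 || 0 = 1/6
(b <-> (b || b)) <-> (a || b) = 1 <-> 1/6 = 1/6
a -> b = 1/6 -> 0 = 0
a -> (a -> b) = 1/6 -> 0 = 0
((b <-> (b || b)) <-> (a || b)) || (a -> (a -> b)) = 1/6 || 0 = 1/6
No assignment yields a value below 1/6, so this is the minimum.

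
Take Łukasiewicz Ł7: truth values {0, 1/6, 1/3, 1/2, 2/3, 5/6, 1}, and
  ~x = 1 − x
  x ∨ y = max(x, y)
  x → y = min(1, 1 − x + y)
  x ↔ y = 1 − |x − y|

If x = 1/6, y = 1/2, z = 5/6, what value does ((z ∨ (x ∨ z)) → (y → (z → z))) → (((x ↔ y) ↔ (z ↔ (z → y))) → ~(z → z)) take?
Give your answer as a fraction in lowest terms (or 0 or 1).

1/6

x ∨ z = 1/6 ∨ 5/6 = 5/6
z ∨ (x ∨ z) = 5/6 ∨ 5/6 = 5/6
z → z = 5/6 → 5/6 = 1
y → (z → z) = 1/2 → 1 = 1
(z ∨ (x ∨ z)) → (y → (z → z)) = 5/6 → 1 = 1
x ↔ y = 1/6 ↔ 1/2 = 2/3
z → y = 5/6 → 1/2 = 2/3
z ↔ (z → y) = 5/6 ↔ 2/3 = 5/6
(x ↔ y) ↔ (z ↔ (z → y)) = 2/3 ↔ 5/6 = 5/6
z → z = 5/6 → 5/6 = 1
~(z → z) = ~1 = 0
((x ↔ y) ↔ (z ↔ (z → y))) → ~(z → z) = 5/6 → 0 = 1/6
((z ∨ (x ∨ z)) → (y → (z → z))) → (((x ↔ y) ↔ (z ↔ (z → y))) → ~(z → z)) = 1 → 1/6 = 1/6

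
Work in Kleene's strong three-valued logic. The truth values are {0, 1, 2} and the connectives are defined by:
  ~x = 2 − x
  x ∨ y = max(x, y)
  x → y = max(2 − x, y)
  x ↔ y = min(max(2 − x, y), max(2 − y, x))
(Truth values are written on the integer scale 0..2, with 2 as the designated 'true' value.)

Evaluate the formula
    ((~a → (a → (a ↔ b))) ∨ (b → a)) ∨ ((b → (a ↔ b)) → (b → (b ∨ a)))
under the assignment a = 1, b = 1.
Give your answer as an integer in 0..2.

1

~a = ~1 = 1
a ↔ b = 1 ↔ 1 = 1
a → (a ↔ b) = 1 → 1 = 1
~a → (a → (a ↔ b)) = 1 → 1 = 1
b → a = 1 → 1 = 1
(~a → (a → (a ↔ b))) ∨ (b → a) = 1 ∨ 1 = 1
a ↔ b = 1 ↔ 1 = 1
b → (a ↔ b) = 1 → 1 = 1
b ∨ a = 1 ∨ 1 = 1
b → (b ∨ a) = 1 → 1 = 1
(b → (a ↔ b)) → (b → (b ∨ a)) = 1 → 1 = 1
((~a → (a → (a ↔ b))) ∨ (b → a)) ∨ ((b → (a ↔ b)) → (b → (b ∨ a))) = 1 ∨ 1 = 1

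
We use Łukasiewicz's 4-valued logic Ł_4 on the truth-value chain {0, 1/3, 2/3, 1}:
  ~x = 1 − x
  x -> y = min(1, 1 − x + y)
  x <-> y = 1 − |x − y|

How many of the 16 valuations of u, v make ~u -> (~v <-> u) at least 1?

12

u = 0, v = 0 ↦ 0  <
u = 0, v = 1/3 ↦ 1/3  <
u = 0, v = 2/3 ↦ 2/3  <
u = 0, v = 1 ↦ 1  ≥
u = 1/3, v = 0 ↦ 2/3  <
u = 1/3, v = 1/3 ↦ 1  ≥
u = 1/3, v = 2/3 ↦ 1  ≥
u = 1/3, v = 1 ↦ 1  ≥
u = 2/3, v = 0 ↦ 1  ≥
u = 2/3, v = 1/3 ↦ 1  ≥
u = 2/3, v = 2/3 ↦ 1  ≥
u = 2/3, v = 1 ↦ 1  ≥
u = 1, v = 0 ↦ 1  ≥
u = 1, v = 1/3 ↦ 1  ≥
u = 1, v = 2/3 ↦ 1  ≥
u = 1, v = 1 ↦ 1  ≥
So 12 of the 16 assignments meet the threshold.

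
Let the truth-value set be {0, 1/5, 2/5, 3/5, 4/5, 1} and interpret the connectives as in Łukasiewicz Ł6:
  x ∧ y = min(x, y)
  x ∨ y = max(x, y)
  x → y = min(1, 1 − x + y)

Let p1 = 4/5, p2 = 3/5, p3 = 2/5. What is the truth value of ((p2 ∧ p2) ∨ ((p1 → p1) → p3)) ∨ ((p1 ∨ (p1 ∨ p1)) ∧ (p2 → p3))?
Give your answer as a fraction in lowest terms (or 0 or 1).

4/5

p2 ∧ p2 = 3/5 ∧ 3/5 = 3/5
p1 → p1 = 4/5 → 4/5 = 1
(p1 → p1) → p3 = 1 → 2/5 = 2/5
(p2 ∧ p2) ∨ ((p1 → p1) → p3) = 3/5 ∨ 2/5 = 3/5
p1 ∨ p1 = 4/5 ∨ 4/5 = 4/5
p1 ∨ (p1 ∨ p1) = 4/5 ∨ 4/5 = 4/5
p2 → p3 = 3/5 → 2/5 = 4/5
(p1 ∨ (p1 ∨ p1)) ∧ (p2 → p3) = 4/5 ∧ 4/5 = 4/5
((p2 ∧ p2) ∨ ((p1 → p1) → p3)) ∨ ((p1 ∨ (p1 ∨ p1)) ∧ (p2 → p3)) = 3/5 ∨ 4/5 = 4/5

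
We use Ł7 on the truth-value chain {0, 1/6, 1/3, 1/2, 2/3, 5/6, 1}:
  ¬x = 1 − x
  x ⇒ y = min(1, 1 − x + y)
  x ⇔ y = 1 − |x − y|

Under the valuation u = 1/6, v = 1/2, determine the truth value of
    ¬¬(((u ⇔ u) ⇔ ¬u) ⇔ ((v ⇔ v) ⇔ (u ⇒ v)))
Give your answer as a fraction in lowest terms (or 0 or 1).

5/6

u ⇔ u = 1/6 ⇔ 1/6 = 1
¬u = ¬1/6 = 5/6
(u ⇔ u) ⇔ ¬u = 1 ⇔ 5/6 = 5/6
v ⇔ v = 1/2 ⇔ 1/2 = 1
u ⇒ v = 1/6 ⇒ 1/2 = 1
(v ⇔ v) ⇔ (u ⇒ v) = 1 ⇔ 1 = 1
((u ⇔ u) ⇔ ¬u) ⇔ ((v ⇔ v) ⇔ (u ⇒ v)) = 5/6 ⇔ 1 = 5/6
¬(((u ⇔ u) ⇔ ¬u) ⇔ ((v ⇔ v) ⇔ (u ⇒ v))) = ¬5/6 = 1/6
¬¬(((u ⇔ u) ⇔ ¬u) ⇔ ((v ⇔ v) ⇔ (u ⇒ v))) = ¬1/6 = 5/6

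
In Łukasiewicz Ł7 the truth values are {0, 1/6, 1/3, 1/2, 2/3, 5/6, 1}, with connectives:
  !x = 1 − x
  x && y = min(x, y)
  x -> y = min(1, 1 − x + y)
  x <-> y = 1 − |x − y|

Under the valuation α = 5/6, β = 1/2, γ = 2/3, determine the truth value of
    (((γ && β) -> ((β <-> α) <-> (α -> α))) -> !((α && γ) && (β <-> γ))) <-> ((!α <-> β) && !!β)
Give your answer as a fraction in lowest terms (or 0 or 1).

γ && β = 2/3 && 1/2 = 1/2
β <-> α = 1/2 <-> 5/6 = 2/3
α -> α = 5/6 -> 5/6 = 1
(β <-> α) <-> (α -> α) = 2/3 <-> 1 = 2/3
(γ && β) -> ((β <-> α) <-> (α -> α)) = 1/2 -> 2/3 = 1
α && γ = 5/6 && 2/3 = 2/3
β <-> γ = 1/2 <-> 2/3 = 5/6
(α && γ) && (β <-> γ) = 2/3 && 5/6 = 2/3
!((α && γ) && (β <-> γ)) = !2/3 = 1/3
((γ && β) -> ((β <-> α) <-> (α -> α))) -> !((α && γ) && (β <-> γ)) = 1 -> 1/3 = 1/3
!α = !5/6 = 1/6
!α <-> β = 1/6 <-> 1/2 = 2/3
!β = !1/2 = 1/2
!!β = !1/2 = 1/2
(!α <-> β) && !!β = 2/3 && 1/2 = 1/2
(((γ && β) -> ((β <-> α) <-> (α -> α))) -> !((α && γ) && (β <-> γ))) <-> ((!α <-> β) && !!β) = 1/3 <-> 1/2 = 5/6

5/6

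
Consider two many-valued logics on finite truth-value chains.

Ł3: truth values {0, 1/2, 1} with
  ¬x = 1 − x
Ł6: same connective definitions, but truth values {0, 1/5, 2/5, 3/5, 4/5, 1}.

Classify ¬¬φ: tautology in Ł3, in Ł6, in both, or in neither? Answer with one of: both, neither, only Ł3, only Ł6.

In Ł3: at φ = 0 the value is 0 — not a tautology.
In Ł6: at φ = 0 the value is 0 — not a tautology.

neither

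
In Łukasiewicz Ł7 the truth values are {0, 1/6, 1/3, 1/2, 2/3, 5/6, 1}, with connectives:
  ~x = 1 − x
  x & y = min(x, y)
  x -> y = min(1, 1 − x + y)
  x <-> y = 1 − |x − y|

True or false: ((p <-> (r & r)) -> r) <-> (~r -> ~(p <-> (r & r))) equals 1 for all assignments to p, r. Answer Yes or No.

Yes

At p = 1/6, r = 1/6, for instance:
r & r = 1/6 & 1/6 = 1/6
p <-> (r & r) = 1/6 <-> 1/6 = 1
(p <-> (r & r)) -> r = 1 -> 1/6 = 1/6
~r = ~1/6 = 5/6
~(p <-> (r & r)) = ~1 = 0
~r -> ~(p <-> (r & r)) = 5/6 -> 0 = 1/6
((p <-> (r & r)) -> r) <-> (~r -> ~(p <-> (r & r))) = 1/6 <-> 1/6 = 1
and checking the remaining 48 assignments likewise gives ≥ 1 in every case.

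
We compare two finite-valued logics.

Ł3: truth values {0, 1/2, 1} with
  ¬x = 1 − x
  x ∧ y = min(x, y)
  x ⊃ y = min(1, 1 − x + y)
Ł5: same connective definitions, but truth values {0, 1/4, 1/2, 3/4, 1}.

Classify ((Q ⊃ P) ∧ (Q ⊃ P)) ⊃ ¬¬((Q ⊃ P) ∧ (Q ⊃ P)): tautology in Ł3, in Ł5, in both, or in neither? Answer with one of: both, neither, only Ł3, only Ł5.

both

In Ł3: every assignment gives 1 — tautology.
In Ł5: every assignment gives 1 — tautology.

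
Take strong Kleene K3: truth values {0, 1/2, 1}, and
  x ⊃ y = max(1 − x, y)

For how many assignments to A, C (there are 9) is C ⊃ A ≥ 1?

A = 0, C = 0 ↦ 1  ≥
A = 0, C = 1/2 ↦ 1/2  <
A = 0, C = 1 ↦ 0  <
A = 1/2, C = 0 ↦ 1  ≥
A = 1/2, C = 1/2 ↦ 1/2  <
A = 1/2, C = 1 ↦ 1/2  <
A = 1, C = 0 ↦ 1  ≥
A = 1, C = 1/2 ↦ 1  ≥
A = 1, C = 1 ↦ 1  ≥
So 5 of the 9 assignments meet the threshold.

5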